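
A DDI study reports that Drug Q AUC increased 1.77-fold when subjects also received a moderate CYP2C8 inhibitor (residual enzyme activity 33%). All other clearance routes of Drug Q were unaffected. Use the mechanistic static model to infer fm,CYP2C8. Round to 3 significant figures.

0.649

Let x = fm,CYP2C8. Because AUC ∝ 1/CL, relative clearance fell to 1/1.77 = 0.565.
Setting x·0.33 + (1 − x) = 0.565 and solving: x = (0.565 − 1)/(0.33 − 1) = 0.649.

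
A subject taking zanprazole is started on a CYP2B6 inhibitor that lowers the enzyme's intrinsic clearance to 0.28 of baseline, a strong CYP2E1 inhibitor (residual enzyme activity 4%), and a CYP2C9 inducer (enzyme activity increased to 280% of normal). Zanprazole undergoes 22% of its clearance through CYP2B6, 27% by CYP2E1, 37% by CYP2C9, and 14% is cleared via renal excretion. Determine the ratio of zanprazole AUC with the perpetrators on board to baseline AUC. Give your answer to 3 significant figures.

The CYP2B6 pathway (22% of clearance) drops to 0.28× activity: 0.22 × 0.28 = 0.0616.
The CYP2E1 pathway (27% of clearance) falls to 0.04× activity: 0.27 × 0.04 = 0.0108.
The CYP2C9 pathway (37% of clearance) rises to 2.8× activity: 0.37 × 2.8 = 1.036.
The remaining 14% of clearance is unaffected.
New clearance relative to baseline: 0.0616 + 0.0108 + 1.036 + 0.14 = 1.2484.
Because AUC varies inversely with clearance, the combined effect is 1 / 1.2484 = 0.801.

0.801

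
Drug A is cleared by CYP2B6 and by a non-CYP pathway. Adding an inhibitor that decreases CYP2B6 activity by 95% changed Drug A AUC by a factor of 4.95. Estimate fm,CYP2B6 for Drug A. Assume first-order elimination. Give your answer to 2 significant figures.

0.84

CL'/CL = 1 / 4.95 = 0.202
0.05·fm + (1 − fm) = 0.202
fm = (0.202 − 1) / (0.05 − 1) = 0.84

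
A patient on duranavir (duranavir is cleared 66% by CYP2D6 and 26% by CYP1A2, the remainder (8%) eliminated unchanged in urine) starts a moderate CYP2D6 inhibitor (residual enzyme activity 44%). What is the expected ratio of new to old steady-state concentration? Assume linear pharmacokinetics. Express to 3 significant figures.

CYP2D6: 0.66 × 0.44 = 0.2904
CYP1A2: 0.26 (unchanged)
Other: 0.08 (unchanged)
New clearance relative to baseline: 0.2904 + 0.26 + 0.08 = 0.6304.
Steady-state concentration ratio = CL_old/CL_new = 1 / 0.6304 = 1.59.

1.59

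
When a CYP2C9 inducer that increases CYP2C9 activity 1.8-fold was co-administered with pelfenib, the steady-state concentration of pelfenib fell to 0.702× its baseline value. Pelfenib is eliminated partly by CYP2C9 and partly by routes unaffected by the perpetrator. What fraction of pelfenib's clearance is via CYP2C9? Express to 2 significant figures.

0.53

CL'/CL = 1 / 0.702 = 1.425
1.8·fm + (1 − fm) = 1.425
fm = (1.425 − 1) / (1.8 − 1) = 0.53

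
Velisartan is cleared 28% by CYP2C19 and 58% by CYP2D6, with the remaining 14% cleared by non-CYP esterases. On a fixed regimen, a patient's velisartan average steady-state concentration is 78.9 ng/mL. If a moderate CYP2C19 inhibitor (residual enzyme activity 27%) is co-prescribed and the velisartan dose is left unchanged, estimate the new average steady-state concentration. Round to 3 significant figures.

The CYP2C19 pathway (28% of clearance) falls to 0.27× activity: 0.28 × 0.27 = 0.0756.
CYP2D6 (58%) and the residual 14% are unaffected.
CL_new/CL_old = 0.0756 + 0.58 + 0.14 = 0.7956.
With dosing unchanged, average steady-state concentration scales as 1/CL: 78.9 / 0.7956 = 99.2 ng/mL.

99.2 ng/mL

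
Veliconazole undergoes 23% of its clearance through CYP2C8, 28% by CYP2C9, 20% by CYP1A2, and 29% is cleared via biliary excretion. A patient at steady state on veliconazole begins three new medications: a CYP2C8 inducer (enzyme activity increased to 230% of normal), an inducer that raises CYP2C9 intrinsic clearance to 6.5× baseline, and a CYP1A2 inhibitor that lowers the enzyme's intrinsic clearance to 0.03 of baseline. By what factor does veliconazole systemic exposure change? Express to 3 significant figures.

The CYP2C8 pathway (23% of clearance) increases to 2.3× activity: 0.23 × 2.3 = 0.529.
The CYP2C9 pathway (28% of clearance) increases to 6.5× activity: 0.28 × 6.5 = 1.82.
The CYP1A2 pathway (20% of clearance) is reduced to 0.03× activity: 0.2 × 0.03 = 0.006.
The remaining 29% of clearance is unaffected.
Relative clearance = 0.529 + 1.82 + 0.006 + 0.29 = 2.645.
Net systemic exposure ratio = 1 / 2.645 = 0.378.

0.378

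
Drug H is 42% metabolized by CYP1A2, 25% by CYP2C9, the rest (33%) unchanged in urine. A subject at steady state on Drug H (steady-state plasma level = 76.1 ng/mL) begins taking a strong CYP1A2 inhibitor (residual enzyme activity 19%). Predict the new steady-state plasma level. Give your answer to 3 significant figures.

115 ng/mL

CYP1A2: 0.42 × 0.19 = 0.0798
CYP2C9: 0.25 (unchanged)
Other: 0.33 (unchanged)
New clearance relative to baseline: 0.0798 + 0.25 + 0.33 = 0.6598.
Steady-state plasma level ∝ 1/CL, so new value = 76.1 / 0.6598 = 115 ng/mL.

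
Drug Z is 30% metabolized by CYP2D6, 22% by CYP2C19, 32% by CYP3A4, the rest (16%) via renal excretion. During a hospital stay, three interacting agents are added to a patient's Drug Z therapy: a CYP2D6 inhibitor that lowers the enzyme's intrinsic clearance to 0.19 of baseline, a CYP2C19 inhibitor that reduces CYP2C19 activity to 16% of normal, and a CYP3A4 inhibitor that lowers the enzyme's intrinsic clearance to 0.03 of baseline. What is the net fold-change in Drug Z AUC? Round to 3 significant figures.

CYP2D6: 0.3 × 0.19 = 0.057
CYP2C19: 0.22 × 0.16 = 0.0352
CYP3A4: 0.32 × 0.03 = 0.0096
Other: 0.16 (unchanged)
New clearance relative to baseline: 0.057 + 0.0352 + 0.0096 + 0.16 = 0.2618.
Because AUC varies inversely with clearance, the combined effect is 1 / 0.2618 = 3.82.

3.82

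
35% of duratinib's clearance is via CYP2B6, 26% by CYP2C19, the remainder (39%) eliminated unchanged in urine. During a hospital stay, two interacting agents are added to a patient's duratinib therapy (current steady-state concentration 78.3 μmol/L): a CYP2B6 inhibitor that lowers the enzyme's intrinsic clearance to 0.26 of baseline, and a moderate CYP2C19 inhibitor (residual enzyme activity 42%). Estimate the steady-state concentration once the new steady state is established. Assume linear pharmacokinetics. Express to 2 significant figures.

The CYP2B6 pathway (35% of clearance) drops to 0.26× activity: 0.35 × 0.26 = 0.091.
The CYP2C19 pathway (26% of clearance) falls to 0.42× activity: 0.26 × 0.42 = 0.1092.
The remaining 39% of clearance is unaffected.
New clearance relative to baseline: 0.091 + 0.1092 + 0.39 = 0.5902.
Dividing the baseline by the relative clearance: 78.3 / 0.5902 = 1.3 × 10² μmol/L.

1.3 × 10² μmol/L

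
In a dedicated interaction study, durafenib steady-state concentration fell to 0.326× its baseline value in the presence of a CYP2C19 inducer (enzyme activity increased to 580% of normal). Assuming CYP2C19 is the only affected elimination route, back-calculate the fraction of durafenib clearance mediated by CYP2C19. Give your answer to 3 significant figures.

Write x for the fraction cleared via CYP2C19. The observed steady-state concentration change means clearance rose to 1/0.326 = 3.067 of baseline.
Setting x·5.8 + (1 − x) = 3.067 and solving: x = (3.067 − 1)/(5.8 − 1) = 0.431.

0.431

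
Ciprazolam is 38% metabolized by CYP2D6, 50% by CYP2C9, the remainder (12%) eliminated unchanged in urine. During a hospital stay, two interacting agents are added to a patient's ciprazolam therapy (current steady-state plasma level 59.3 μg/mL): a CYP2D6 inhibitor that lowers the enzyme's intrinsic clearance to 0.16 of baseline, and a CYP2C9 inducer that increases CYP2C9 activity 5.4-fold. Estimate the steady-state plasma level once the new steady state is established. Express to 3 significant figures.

20.6 μg/mL

The CYP2D6 pathway (38% of clearance) drops to 0.16× activity: 0.38 × 0.16 = 0.0608.
The CYP2C9 pathway (50% of clearance) rises to 5.4× activity: 0.5 × 5.4 = 2.7.
The remaining 12% of clearance is unaffected.
CL_new/CL_old = 0.0608 + 2.7 + 0.12 = 2.8808.
Steady-state plasma level ∝ 1/CL: new value = 59.3 / 2.8808 = 20.6 μg/mL.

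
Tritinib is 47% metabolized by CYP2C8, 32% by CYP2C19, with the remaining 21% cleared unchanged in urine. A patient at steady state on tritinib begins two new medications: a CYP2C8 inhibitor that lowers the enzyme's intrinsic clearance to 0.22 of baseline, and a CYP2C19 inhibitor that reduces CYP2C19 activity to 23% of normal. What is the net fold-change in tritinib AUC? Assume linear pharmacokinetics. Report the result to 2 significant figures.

2.6

The CYP2C8 pathway (47% of clearance) is reduced to 0.22× activity: 0.47 × 0.22 = 0.1034.
The CYP2C19 pathway (32% of clearance) falls to 0.23× activity: 0.32 × 0.23 = 0.0736.
The remaining 21% of clearance is unaffected.
CL_new/CL_old = 0.1034 + 0.0736 + 0.21 = 0.387.
Net AUC ratio = 1 / 0.387 = 2.6.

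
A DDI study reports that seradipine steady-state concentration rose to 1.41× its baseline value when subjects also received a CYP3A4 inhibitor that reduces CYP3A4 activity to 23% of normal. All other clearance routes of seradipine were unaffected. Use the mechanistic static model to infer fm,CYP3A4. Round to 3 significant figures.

0.378

Call the CYP3A4 fraction fm. After the interaction, CL_new/CL_old = fm × 0.23 + (1 − fm).
Steady-state concentration ratio = 1 / (new CL fraction), so new CL fraction = 1 / 1.41 = 0.7092.
fm × 0.23 + 1 − fm = 0.7092  ⇒  fm × (0.23 − 1) = −0.2908  ⇒  fm = 0.378.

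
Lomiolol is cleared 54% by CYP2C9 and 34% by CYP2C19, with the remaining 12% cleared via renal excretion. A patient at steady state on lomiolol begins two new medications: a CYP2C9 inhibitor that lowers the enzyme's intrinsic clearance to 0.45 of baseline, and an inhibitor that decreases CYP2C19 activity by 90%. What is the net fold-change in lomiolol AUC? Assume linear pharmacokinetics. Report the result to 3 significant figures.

The CYP2C9 pathway (54% of clearance) drops to 0.45× activity: 0.54 × 0.45 = 0.243.
The CYP2C19 pathway (34% of clearance) falls to 0.1× activity: 0.34 × 0.1 = 0.034.
The remaining 12% of clearance is unaffected.
New clearance relative to baseline: 0.243 + 0.034 + 0.12 = 0.397.
Because AUC varies inversely with clearance, the combined effect is 1 / 0.397 = 2.52.

2.52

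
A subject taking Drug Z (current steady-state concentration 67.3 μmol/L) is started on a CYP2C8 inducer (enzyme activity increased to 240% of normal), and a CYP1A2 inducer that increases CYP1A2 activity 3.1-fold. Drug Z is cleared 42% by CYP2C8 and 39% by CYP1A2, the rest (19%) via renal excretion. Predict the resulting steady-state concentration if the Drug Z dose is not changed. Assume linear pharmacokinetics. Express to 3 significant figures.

The CYP2C8 pathway (42% of clearance) is boosted to 2.4× activity: 0.42 × 2.4 = 1.008.
The CYP1A2 pathway (39% of clearance) increases to 3.1× activity: 0.39 × 3.1 = 1.209.
The remaining 19% of clearance is unaffected.
Relative clearance = 1.008 + 1.209 + 0.19 = 2.407.
New steady-state concentration = 67.3 / 2.407 = 28.0 μmol/L (concentration scales inversely with clearance).

28.0 μmol/L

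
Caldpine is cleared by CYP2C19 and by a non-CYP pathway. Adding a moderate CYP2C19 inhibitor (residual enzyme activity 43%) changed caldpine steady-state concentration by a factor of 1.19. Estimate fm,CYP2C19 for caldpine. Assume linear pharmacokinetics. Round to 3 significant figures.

0.280

Call the CYP2C19 fraction fm. After the interaction, CL_new/CL_old = fm × 0.43 + (1 − fm).
Steady-state concentration ratio = 1 / (new CL fraction), so new CL fraction = 1 / 1.19 = 0.8403.
fm × 0.43 + 1 − fm = 0.8403  ⇒  fm × (0.43 − 1) = −0.1597  ⇒  fm = 0.280.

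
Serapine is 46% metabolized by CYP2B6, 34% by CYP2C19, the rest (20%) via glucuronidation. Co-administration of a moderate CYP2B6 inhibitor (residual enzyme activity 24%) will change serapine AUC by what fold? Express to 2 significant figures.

CYP2B6: 0.46 × 0.24 = 0.1104
CYP2C19: 0.34 (unchanged)
Other: 0.2 (unchanged)
Relative clearance = 0.1104 + 0.34 + 0.2 = 0.6504.
Since AUC ∝ 1/CL, the ratio is 1 / 0.6504 = 1.5.

1.5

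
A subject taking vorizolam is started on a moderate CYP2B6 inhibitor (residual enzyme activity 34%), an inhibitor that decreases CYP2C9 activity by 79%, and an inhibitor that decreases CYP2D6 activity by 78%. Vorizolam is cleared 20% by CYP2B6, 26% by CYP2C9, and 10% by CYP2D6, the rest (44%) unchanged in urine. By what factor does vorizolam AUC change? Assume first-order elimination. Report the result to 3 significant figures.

1.71

The CYP2B6 pathway (20% of clearance) falls to 0.34× activity: 0.2 × 0.34 = 0.068.
The CYP2C9 pathway (26% of clearance) falls to 0.21× activity: 0.26 × 0.21 = 0.0546.
The CYP2D6 pathway (10% of clearance) is reduced to 0.22× activity: 0.1 × 0.22 = 0.022.
Non-CYP routes (44%) are unchanged.
New clearance relative to baseline: 0.068 + 0.0546 + 0.022 + 0.44 = 0.5846.
Net AUC ratio = 1 / 0.5846 = 1.71.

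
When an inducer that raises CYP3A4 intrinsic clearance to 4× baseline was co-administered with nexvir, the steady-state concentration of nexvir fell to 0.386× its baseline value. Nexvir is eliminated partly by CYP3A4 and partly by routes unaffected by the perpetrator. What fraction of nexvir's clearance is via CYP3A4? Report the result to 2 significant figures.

Let fm be the CYP3A4 fraction. New clearance relative to baseline = fm × 4 + (1 − fm).
Steady-state concentration ratio = 1 / (new CL fraction), so new CL fraction = 1 / 0.386 = 2.591.
fm × 4 + 1 − fm = 2.591  ⇒  fm × (4 − 1) = 1.591  ⇒  fm = 0.53.

0.53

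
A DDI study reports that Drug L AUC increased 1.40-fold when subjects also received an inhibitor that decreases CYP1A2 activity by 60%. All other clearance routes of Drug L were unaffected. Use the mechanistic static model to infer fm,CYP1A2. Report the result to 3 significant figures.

0.476

Write x for the fraction cleared via CYP1A2. The observed AUC change means clearance fell to 1/1.40 = 0.7143 of baseline.
Setting x·0.4 + (1 − x) = 0.7143 and solving: x = (0.7143 − 1)/(0.4 − 1) = 0.476.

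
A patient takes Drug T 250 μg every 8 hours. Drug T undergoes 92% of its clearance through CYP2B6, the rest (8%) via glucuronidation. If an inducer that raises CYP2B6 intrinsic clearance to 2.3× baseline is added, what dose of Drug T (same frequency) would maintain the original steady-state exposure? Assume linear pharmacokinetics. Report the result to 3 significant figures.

549 μg

The CYP2B6 pathway (92% of clearance) rises to 2.3× activity: 0.92 × 2.3 = 2.116.
The remaining 8% of clearance is unaffected.
New clearance relative to baseline: 2.116 + 0.08 = 2.196.
To maintain the same steady-state level, dose must scale with clearance: new dose = 250 × 2.196 = 549 μg.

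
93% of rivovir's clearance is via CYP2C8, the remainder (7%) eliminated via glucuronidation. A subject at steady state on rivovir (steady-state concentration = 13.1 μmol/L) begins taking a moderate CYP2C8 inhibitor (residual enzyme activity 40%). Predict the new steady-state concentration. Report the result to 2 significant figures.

30 μmol/L

The CYP2C8 pathway (93% of clearance) falls to 0.4× activity: 0.93 × 0.4 = 0.372.
Non-CYP routes (7%) are unchanged.
New clearance relative to baseline: 0.372 + 0.07 = 0.442.
With dosing unchanged, steady-state concentration scales as 1/CL: 13.1 / 0.442 = 30 μmol/L.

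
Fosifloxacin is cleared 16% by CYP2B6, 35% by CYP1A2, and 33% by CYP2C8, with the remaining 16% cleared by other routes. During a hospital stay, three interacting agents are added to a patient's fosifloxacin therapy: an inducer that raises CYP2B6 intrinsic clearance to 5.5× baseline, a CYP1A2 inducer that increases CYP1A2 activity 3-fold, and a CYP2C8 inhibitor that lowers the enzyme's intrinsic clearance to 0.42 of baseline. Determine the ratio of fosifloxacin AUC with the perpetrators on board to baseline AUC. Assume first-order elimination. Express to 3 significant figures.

0.449

The CYP2B6 pathway (16% of clearance) increases to 5.5× activity: 0.16 × 5.5 = 0.88.
The CYP1A2 pathway (35% of clearance) increases to 3× activity: 0.35 × 3 = 1.05.
The CYP2C8 pathway (33% of clearance) drops to 0.42× activity: 0.33 × 0.42 = 0.1386.
Non-CYP routes (16%) are unchanged.
Relative clearance = 0.88 + 1.05 + 0.1386 + 0.16 = 2.2286.
Net AUC ratio = 1 / 2.2286 = 0.449.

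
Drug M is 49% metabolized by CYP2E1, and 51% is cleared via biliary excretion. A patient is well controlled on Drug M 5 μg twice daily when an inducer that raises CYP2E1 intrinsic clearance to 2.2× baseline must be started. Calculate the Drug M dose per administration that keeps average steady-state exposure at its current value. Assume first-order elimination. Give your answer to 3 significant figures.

The CYP2E1 pathway (49% of clearance) is boosted to 2.2× activity: 0.49 × 2.2 = 1.078.
The remaining 51% of clearance is unaffected.
Relative clearance = 1.078 + 0.51 = 1.588.
Exposure is unchanged when dose changes in proportion to clearance. New dose = 5 μg × 1.588 = 7.94 μg.

7.94 μg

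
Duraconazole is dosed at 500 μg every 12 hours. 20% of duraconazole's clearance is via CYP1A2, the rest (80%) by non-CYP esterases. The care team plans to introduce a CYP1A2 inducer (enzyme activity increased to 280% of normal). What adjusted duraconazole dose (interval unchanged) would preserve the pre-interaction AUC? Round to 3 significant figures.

680 μg

The CYP1A2 pathway (20% of clearance) increases to 2.8× activity: 0.2 × 2.8 = 0.56.
Non-CYP routes (80%) are unchanged.
Relative clearance = 0.56 + 0.8 = 1.36.
Css,avg = (dose rate)/CL, so holding Css fixed requires dose ∝ CL: 500 × 1.36 = 680 μg.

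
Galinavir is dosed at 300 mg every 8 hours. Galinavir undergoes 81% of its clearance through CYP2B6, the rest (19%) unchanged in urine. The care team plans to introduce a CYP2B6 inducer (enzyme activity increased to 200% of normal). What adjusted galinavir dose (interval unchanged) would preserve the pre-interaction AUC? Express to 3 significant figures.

The CYP2B6 pathway (81% of clearance) is boosted to 2× activity: 0.81 × 2 = 1.62.
The remaining 19% of clearance is unaffected.
CL_new/CL_old = 1.62 + 0.19 = 1.81.
Exposure is unchanged when dose changes in proportion to clearance. New dose = 300 mg × 1.81 = 543 mg.

543 mg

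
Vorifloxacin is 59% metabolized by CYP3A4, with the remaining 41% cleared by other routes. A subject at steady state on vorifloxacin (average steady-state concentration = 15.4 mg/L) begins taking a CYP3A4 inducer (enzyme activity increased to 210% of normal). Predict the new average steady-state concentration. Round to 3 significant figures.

9.34 mg/L

CYP3A4: 0.59 × 2.1 = 1.239
Other: 0.41 (unchanged)
New clearance relative to baseline: 1.239 + 0.41 = 1.649.
With dosing unchanged, average steady-state concentration scales as 1/CL: 15.4 / 1.649 = 9.34 mg/L.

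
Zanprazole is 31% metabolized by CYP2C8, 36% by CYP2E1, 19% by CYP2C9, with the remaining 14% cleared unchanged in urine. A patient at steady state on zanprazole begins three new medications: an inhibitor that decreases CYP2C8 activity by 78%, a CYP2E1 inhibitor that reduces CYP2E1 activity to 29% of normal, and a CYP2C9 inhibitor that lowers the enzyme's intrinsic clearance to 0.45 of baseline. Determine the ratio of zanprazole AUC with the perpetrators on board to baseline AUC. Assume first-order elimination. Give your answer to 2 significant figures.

2.5

The CYP2C8 pathway (31% of clearance) is reduced to 0.22× activity: 0.31 × 0.22 = 0.0682.
The CYP2E1 pathway (36% of clearance) drops to 0.29× activity: 0.36 × 0.29 = 0.1044.
The CYP2C9 pathway (19% of clearance) drops to 0.45× activity: 0.19 × 0.45 = 0.0855.
Non-CYP routes (14%) are unchanged.
New clearance relative to baseline: 0.0682 + 0.1044 + 0.0855 + 0.14 = 0.3981.
Because AUC varies inversely with clearance, the combined effect is 1 / 0.3981 = 2.5.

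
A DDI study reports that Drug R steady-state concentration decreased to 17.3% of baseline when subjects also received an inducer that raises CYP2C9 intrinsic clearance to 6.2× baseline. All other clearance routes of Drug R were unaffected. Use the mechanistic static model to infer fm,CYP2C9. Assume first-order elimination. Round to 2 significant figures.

0.92

Call the CYP2C9 fraction fm. After the interaction, CL_new/CL_old = fm × 6.2 + (1 − fm).
Steady-state concentration ratio = 1 / (new CL fraction), so new CL fraction = 1 / 0.173 = 5.78.
fm × 6.2 + 1 − fm = 5.78  ⇒  fm × (6.2 − 1) = 4.78  ⇒  fm = 0.92.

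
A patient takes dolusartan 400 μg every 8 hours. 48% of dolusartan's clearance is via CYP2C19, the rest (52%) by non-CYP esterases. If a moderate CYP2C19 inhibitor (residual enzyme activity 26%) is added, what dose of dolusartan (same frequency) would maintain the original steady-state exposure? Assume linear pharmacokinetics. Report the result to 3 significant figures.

CYP2C19: 0.48 × 0.26 = 0.1248
Other: 0.52 (unchanged)
Relative clearance = 0.1248 + 0.52 = 0.6448.
Exposure is unchanged when dose changes in proportion to clearance. New dose = 400 μg × 0.6448 = 258 μg.

258 μg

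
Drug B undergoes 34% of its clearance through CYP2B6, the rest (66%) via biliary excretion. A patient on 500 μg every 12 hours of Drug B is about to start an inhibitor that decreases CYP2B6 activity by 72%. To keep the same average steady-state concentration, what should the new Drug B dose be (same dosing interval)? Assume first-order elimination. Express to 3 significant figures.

The CYP2B6 pathway (34% of clearance) drops to 0.28× activity: 0.34 × 0.28 = 0.0952.
Non-CYP routes (66%) are unchanged.
Relative clearance = 0.0952 + 0.66 = 0.7552.
Exposure is unchanged when dose changes in proportion to clearance. New dose = 500 μg × 0.7552 = 378 μg.

378 μg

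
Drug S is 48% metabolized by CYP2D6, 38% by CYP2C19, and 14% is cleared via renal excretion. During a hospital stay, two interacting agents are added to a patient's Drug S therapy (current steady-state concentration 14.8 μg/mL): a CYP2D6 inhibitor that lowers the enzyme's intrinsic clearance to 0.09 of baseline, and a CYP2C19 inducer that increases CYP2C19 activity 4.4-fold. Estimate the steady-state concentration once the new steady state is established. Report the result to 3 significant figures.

7.98 μg/mL

CYP2D6: 0.48 × 0.09 = 0.0432
CYP2C19: 0.38 × 4.4 = 1.672
Other: 0.14 (unchanged)
Relative clearance = 0.0432 + 1.672 + 0.14 = 1.8552.
New steady-state concentration = 14.8 / 1.8552 = 7.98 μg/mL (concentration scales inversely with clearance).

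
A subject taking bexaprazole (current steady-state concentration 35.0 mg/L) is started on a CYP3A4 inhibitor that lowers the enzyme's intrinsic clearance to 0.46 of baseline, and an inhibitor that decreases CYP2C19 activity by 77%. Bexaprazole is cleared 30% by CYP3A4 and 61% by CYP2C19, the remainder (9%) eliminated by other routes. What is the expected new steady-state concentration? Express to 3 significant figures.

The CYP3A4 pathway (30% of clearance) drops to 0.46× activity: 0.3 × 0.46 = 0.138.
The CYP2C19 pathway (61% of clearance) drops to 0.23× activity: 0.61 × 0.23 = 0.1403.
The remaining 9% of clearance is unaffected.
CL_new/CL_old = 0.138 + 0.1403 + 0.09 = 0.3683.
Steady-state concentration ∝ 1/CL: new value = 35.0 / 0.3683 = 95.0 mg/L.

95.0 mg/L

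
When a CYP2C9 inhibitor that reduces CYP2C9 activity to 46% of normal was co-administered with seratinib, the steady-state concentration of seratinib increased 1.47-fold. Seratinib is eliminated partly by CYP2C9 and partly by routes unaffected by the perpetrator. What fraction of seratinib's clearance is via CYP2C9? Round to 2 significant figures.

CL'/CL = 1 / 1.47 = 0.6803
0.46·fm + (1 − fm) = 0.6803
fm = (0.6803 − 1) / (0.46 − 1) = 0.59

0.59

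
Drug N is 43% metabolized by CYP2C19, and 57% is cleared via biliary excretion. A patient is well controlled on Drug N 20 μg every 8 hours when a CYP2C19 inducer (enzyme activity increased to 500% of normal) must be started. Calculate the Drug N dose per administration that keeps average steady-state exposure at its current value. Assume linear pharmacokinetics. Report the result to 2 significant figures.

The CYP2C19 pathway (43% of clearance) is boosted to 5× activity: 0.43 × 5 = 2.15.
Non-CYP routes (57%) are unchanged.
CL_new/CL_old = 2.15 + 0.57 = 2.72.
Css,avg = (dose rate)/CL, so holding Css fixed requires dose ∝ CL: 20 × 2.72 = 54 μg.

54 μg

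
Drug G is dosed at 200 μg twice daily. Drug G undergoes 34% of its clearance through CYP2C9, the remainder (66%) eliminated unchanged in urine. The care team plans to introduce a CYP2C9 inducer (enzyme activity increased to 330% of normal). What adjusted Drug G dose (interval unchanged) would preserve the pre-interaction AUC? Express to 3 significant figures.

356 μg

The CYP2C9 pathway (34% of clearance) rises to 3.3× activity: 0.34 × 3.3 = 1.122.
The remaining 66% of clearance is unaffected.
New clearance relative to baseline: 1.122 + 0.66 = 1.782.
To maintain the same steady-state level, dose must scale with clearance: new dose = 200 × 1.782 = 356 μg.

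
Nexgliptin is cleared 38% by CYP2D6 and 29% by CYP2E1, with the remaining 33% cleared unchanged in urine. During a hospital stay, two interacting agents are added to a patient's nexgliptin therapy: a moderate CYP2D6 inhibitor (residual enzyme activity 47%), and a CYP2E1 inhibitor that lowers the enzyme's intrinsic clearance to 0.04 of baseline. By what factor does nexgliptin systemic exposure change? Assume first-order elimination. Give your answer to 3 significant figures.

CYP2D6: 0.38 × 0.47 = 0.1786
CYP2E1: 0.29 × 0.04 = 0.0116
Other: 0.33 (unchanged)
New clearance relative to baseline: 0.1786 + 0.0116 + 0.33 = 0.5202.
Systemic exposure ∝ 1/CL: fold-change = 1 / 0.5202 = 1.92.

1.92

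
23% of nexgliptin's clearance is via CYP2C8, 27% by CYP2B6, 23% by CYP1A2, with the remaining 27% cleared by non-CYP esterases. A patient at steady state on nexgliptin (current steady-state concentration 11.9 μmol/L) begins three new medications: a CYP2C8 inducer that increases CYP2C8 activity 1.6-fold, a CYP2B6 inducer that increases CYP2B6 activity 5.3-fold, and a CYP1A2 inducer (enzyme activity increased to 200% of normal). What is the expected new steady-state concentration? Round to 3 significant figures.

The CYP2C8 pathway (23% of clearance) is boosted to 1.6× activity: 0.23 × 1.6 = 0.368.
The CYP2B6 pathway (27% of clearance) increases to 5.3× activity: 0.27 × 5.3 = 1.431.
The CYP1A2 pathway (23% of clearance) increases to 2× activity: 0.23 × 2 = 0.46.
The remaining 27% of clearance is unaffected.
New clearance relative to baseline: 0.368 + 1.431 + 0.46 + 0.27 = 2.529.
Steady-state concentration ∝ 1/CL: new value = 11.9 / 2.529 = 4.71 μmol/L.

4.71 μmol/L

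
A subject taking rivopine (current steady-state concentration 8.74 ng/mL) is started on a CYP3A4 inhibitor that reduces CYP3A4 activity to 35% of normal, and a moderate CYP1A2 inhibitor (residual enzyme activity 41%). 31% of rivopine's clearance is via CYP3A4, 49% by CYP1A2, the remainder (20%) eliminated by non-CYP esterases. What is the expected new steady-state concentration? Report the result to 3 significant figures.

17.2 ng/mL

CYP3A4: 0.31 × 0.35 = 0.1085
CYP1A2: 0.49 × 0.41 = 0.2009
Other: 0.2 (unchanged)
Relative clearance = 0.1085 + 0.2009 + 0.2 = 0.5094.
New steady-state concentration = 8.74 / 0.5094 = 17.2 ng/mL (concentration scales inversely with clearance).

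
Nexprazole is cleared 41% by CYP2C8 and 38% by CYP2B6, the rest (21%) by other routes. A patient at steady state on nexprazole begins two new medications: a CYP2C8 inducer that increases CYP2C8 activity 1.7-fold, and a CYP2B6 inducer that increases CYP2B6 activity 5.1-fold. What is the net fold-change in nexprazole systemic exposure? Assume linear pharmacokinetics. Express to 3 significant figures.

0.351

The CYP2C8 pathway (41% of clearance) increases to 1.7× activity: 0.41 × 1.7 = 0.697.
The CYP2B6 pathway (38% of clearance) rises to 5.1× activity: 0.38 × 5.1 = 1.938.
Non-CYP routes (21%) are unchanged.
CL_new/CL_old = 0.697 + 1.938 + 0.21 = 2.845.
Net systemic exposure ratio = 1 / 2.845 = 0.351.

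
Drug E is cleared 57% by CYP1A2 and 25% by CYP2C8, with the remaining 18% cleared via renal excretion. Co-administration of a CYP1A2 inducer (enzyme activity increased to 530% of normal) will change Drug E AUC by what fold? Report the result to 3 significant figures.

CYP1A2: 0.57 × 5.3 = 3.021
CYP2C8: 0.25 (unchanged)
Other: 0.18 (unchanged)
CL_new/CL_old = 3.021 + 0.25 + 0.18 = 3.451.
AUC ratio = CL_old/CL_new = 1 / 3.451 = 0.290.

0.290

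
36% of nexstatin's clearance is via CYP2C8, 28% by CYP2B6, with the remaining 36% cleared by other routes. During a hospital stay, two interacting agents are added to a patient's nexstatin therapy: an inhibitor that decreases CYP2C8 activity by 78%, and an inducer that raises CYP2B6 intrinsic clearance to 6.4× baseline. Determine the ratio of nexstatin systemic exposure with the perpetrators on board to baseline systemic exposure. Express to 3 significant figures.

The CYP2C8 pathway (36% of clearance) falls to 0.22× activity: 0.36 × 0.22 = 0.0792.
The CYP2B6 pathway (28% of clearance) is boosted to 6.4× activity: 0.28 × 6.4 = 1.792.
The remaining 36% of clearance is unaffected.
New clearance relative to baseline: 0.0792 + 1.792 + 0.36 = 2.2312.
Net systemic exposure ratio = 1 / 2.2312 = 0.448.

0.448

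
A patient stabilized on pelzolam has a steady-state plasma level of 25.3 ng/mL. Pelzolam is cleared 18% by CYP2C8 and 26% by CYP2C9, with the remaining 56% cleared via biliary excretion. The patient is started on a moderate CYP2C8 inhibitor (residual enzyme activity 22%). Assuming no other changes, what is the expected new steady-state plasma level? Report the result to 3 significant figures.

CYP2C8: 0.18 × 0.22 = 0.0396
CYP2C9: 0.26 (unchanged)
Other: 0.56 (unchanged)
Relative clearance = 0.0396 + 0.26 + 0.56 = 0.8596.
With dosing unchanged, steady-state plasma level scales as 1/CL: 25.3 / 0.8596 = 29.4 ng/mL.

29.4 ng/mL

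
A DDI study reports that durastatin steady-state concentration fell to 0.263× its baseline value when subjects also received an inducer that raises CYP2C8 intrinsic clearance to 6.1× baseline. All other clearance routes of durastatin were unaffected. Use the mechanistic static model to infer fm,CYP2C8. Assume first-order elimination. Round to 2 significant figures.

CL'/CL = 1 / 0.263 = 3.802
6.1·fm + (1 − fm) = 3.802
fm = (3.802 − 1) / (6.1 − 1) = 0.55

0.55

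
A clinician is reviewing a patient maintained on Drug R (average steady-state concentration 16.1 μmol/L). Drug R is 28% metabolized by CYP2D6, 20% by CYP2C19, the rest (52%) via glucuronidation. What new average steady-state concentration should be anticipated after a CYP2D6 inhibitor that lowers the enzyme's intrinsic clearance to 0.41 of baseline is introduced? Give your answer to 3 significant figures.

The CYP2D6 pathway (28% of clearance) falls to 0.41× activity: 0.28 × 0.41 = 0.1148.
CYP2C19 (20%) and the residual 52% are unaffected.
CL_new/CL_old = 0.1148 + 0.2 + 0.52 = 0.8348.
With dosing unchanged, average steady-state concentration scales as 1/CL: 16.1 / 0.8348 = 19.3 μmol/L.

19.3 μmol/L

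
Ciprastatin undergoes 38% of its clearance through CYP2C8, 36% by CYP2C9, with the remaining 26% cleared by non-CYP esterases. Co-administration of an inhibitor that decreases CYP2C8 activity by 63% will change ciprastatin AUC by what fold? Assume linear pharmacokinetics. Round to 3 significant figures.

The CYP2C8 pathway (38% of clearance) drops to 0.37× activity: 0.38 × 0.37 = 0.1406.
CYP2C9 (36%) and the residual 26% are unaffected.
Relative clearance = 0.1406 + 0.36 + 0.26 = 0.7606.
AUC is inversely proportional to clearance, so the fold-change is 1 / 0.7606 = 1.31.

1.31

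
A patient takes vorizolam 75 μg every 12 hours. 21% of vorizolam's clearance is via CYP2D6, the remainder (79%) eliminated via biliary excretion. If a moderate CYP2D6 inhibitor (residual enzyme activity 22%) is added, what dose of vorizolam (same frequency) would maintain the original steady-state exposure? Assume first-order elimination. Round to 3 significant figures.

62.7 μg

CYP2D6: 0.21 × 0.22 = 0.0462
Other: 0.79 (unchanged)
CL_new/CL_old = 0.0462 + 0.79 = 0.8362.
Exposure is unchanged when dose changes in proportion to clearance. New dose = 75 μg × 0.8362 = 62.7 μg.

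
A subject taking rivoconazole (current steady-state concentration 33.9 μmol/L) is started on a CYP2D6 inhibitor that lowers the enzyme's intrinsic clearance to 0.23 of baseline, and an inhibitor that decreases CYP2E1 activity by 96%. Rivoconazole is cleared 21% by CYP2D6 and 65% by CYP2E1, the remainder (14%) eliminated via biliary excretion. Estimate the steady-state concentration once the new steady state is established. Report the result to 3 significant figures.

The CYP2D6 pathway (21% of clearance) drops to 0.23× activity: 0.21 × 0.23 = 0.0483.
The CYP2E1 pathway (65% of clearance) is reduced to 0.04× activity: 0.65 × 0.04 = 0.026.
The remaining 14% of clearance is unaffected.
CL_new/CL_old = 0.0483 + 0.026 + 0.14 = 0.2143.
Dividing the baseline by the relative clearance: 33.9 / 0.2143 = 158 μmol/L.

158 μmol/L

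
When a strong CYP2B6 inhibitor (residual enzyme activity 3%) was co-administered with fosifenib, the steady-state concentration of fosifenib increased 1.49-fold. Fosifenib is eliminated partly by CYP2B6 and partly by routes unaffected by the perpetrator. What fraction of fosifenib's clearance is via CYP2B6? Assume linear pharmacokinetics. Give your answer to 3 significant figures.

0.339

CL'/CL = 1 / 1.49 = 0.6711
0.03·fm + (1 − fm) = 0.6711
fm = (0.6711 − 1) / (0.03 − 1) = 0.339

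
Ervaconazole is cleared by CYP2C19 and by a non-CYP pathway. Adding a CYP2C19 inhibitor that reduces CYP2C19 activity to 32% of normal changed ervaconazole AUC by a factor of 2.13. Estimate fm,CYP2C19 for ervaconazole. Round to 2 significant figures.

0.78

CL'/CL = 1 / 2.13 = 0.4695
0.32·fm + (1 − fm) = 0.4695
fm = (0.4695 − 1) / (0.32 − 1) = 0.78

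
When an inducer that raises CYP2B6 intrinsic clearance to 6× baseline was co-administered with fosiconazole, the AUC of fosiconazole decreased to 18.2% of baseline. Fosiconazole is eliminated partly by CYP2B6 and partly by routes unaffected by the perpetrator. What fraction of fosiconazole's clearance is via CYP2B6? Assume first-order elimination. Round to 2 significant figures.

0.90

Write x for the fraction cleared via CYP2B6. The observed AUC change means clearance rose to 1/0.182 = 5.495 of baseline.
Setting x·6 + (1 − x) = 5.495 and solving: x = (5.495 − 1)/(6 − 1) = 0.90.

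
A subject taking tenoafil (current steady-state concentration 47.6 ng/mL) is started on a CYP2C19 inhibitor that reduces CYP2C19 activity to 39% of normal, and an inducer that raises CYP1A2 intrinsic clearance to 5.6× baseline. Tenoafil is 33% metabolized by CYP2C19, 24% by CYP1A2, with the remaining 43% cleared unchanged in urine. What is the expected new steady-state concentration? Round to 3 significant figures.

25.0 ng/mL

The CYP2C19 pathway (33% of clearance) is reduced to 0.39× activity: 0.33 × 0.39 = 0.1287.
The CYP1A2 pathway (24% of clearance) rises to 5.6× activity: 0.24 × 5.6 = 1.344.
Non-CYP routes (43%) are unchanged.
Relative clearance = 0.1287 + 1.344 + 0.43 = 1.9027.
New steady-state concentration = 47.6 / 1.9027 = 25.0 ng/mL (concentration scales inversely with clearance).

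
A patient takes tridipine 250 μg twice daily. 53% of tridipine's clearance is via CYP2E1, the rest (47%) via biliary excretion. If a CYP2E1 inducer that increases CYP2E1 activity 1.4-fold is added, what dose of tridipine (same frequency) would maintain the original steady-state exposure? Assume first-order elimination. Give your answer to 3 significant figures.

303 μg

The CYP2E1 pathway (53% of clearance) is boosted to 1.4× activity: 0.53 × 1.4 = 0.742.
Non-CYP routes (47%) are unchanged.
CL_new/CL_old = 0.742 + 0.47 = 1.212.
Css,avg = (dose rate)/CL, so holding Css fixed requires dose ∝ CL: 250 × 1.212 = 303 μg.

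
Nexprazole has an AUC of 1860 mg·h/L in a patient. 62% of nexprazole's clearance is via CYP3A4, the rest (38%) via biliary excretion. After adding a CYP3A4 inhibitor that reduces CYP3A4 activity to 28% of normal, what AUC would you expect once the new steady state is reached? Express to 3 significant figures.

The CYP3A4 pathway (62% of clearance) is reduced to 0.28× activity: 0.62 × 0.28 = 0.1736.
The remaining 38% of clearance is unaffected.
CL_new/CL_old = 0.1736 + 0.38 = 0.5536.
With dosing unchanged, AUC scales as 1/CL: 1860 / 0.5536 = 3.36 × 10³ mg·h/L.

3.36 × 10³ mg·h/L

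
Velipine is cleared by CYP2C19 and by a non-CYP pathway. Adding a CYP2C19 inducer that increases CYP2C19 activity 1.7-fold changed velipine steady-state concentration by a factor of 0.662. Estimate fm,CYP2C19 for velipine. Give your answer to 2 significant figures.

Write x for the fraction cleared via CYP2C19. The observed steady-state concentration change means clearance rose to 1/0.662 = 1.511 of baseline.
Only the CYP2C19 route changed, so 1.511 = x·1.7 + (1 − x), giving x = 0.73.

0.73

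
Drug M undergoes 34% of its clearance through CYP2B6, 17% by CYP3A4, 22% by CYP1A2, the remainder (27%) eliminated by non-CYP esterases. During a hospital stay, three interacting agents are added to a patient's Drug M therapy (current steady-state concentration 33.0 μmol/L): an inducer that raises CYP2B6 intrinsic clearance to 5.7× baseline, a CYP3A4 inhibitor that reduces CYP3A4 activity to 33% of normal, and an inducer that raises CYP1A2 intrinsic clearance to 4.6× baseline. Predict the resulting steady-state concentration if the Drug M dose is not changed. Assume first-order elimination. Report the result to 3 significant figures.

10.1 μmol/L

The CYP2B6 pathway (34% of clearance) is boosted to 5.7× activity: 0.34 × 5.7 = 1.938.
The CYP3A4 pathway (17% of clearance) drops to 0.33× activity: 0.17 × 0.33 = 0.0561.
The CYP1A2 pathway (22% of clearance) is boosted to 4.6× activity: 0.22 × 4.6 = 1.012.
The remaining 27% of clearance is unaffected.
Relative clearance = 1.938 + 0.0561 + 1.012 + 0.27 = 3.2761.
Steady-state concentration ∝ 1/CL: new value = 33.0 / 3.2761 = 10.1 μmol/L.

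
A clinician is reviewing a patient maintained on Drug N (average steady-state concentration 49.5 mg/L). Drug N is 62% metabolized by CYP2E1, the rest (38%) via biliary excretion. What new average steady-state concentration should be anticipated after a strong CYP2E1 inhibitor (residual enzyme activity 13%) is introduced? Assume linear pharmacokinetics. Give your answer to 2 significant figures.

The CYP2E1 pathway (62% of clearance) drops to 0.13× activity: 0.62 × 0.13 = 0.0806.
Non-CYP routes (38%) are unchanged.
New clearance relative to baseline: 0.0806 + 0.38 = 0.4606.
New average steady-state concentration = baseline ÷ relative clearance = 49.5 / 0.4606 = 1.1 × 10² mg/L.

1.1 × 10² mg/L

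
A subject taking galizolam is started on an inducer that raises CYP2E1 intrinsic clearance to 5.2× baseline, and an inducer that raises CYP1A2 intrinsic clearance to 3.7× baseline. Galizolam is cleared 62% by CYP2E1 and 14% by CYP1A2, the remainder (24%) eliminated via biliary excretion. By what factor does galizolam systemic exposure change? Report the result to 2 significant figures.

0.25

The CYP2E1 pathway (62% of clearance) rises to 5.2× activity: 0.62 × 5.2 = 3.224.
The CYP1A2 pathway (14% of clearance) rises to 3.7× activity: 0.14 × 3.7 = 0.518.
Non-CYP routes (24%) are unchanged.
New clearance relative to baseline: 3.224 + 0.518 + 0.24 = 3.982.
Net systemic exposure ratio = 1 / 3.982 = 0.25.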